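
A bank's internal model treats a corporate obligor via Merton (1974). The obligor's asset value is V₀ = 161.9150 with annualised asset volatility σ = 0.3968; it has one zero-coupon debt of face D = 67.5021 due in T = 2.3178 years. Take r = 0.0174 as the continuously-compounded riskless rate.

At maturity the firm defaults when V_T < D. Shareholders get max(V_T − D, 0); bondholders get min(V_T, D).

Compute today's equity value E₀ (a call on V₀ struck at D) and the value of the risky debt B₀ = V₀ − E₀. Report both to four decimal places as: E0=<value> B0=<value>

d₁ = [ln(V₀/D) + (r + σ²/2)T] / (σ√T)
   = [ln(161.9150/67.5021) + (0.0174 + 0.5·0.3968²)·2.3178] / (0.3968·√2.3178)
   = [0.874913 + 0.222799] / 0.604101 = 1.817099
d₂ = d₁ − σ√T = 1.817099 − 0.604101 = 1.212998
N(d₁) = 0.965399,  N(d₂) = 0.887435,  e^(−rT) = 0.960473
E₀ = V₀·N(d₁) − D·e^(−rT)·N(d₂)
   = 161.9150·0.965399 − 67.5021·0.960473·0.887435 = 98.776710
B₀ = V₀ − E₀ = 161.9150 − 98.776710 = 63.138290

E0=98.7767 B0=63.1383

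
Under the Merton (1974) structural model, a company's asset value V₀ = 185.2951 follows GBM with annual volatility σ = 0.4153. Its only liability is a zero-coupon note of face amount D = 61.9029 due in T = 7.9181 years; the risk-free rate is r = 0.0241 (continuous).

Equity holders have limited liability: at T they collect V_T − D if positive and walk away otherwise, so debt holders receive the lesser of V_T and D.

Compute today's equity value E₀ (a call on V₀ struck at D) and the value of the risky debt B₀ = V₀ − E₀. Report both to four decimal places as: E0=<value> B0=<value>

d₁ = [ln(V₀/D) + (r + σ²/2)T] / (σ√T)
   = [ln(185.2951/61.9029) + (0.0241 + 0.5·0.4153²)·7.9181] / (0.4153·√7.9181)
   = [1.096383 + 0.873660] / 1.168618 = 1.685789
d₂ = d₁ − σ√T = 1.685789 − 1.168618 = 0.517171
N(d₁) = 0.954082,  N(d₂) = 0.697482,  e^(−rT) = 0.826276
E₀ = V₀·N(d₁) − D·e^(−rT)·N(d₂)
   = 185.2951·0.954082 − 61.9029·0.826276·0.697482 = 141.111260
B₀ = V₀ − E₀ = 185.2951 − 141.111260 = 44.183840

E0=141.1113 B0=44.1838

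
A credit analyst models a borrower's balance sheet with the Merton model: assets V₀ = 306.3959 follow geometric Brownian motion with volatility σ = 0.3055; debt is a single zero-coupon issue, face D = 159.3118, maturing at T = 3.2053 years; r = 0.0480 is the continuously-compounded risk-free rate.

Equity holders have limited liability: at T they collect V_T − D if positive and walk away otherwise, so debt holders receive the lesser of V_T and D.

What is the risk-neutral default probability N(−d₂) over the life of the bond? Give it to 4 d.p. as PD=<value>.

PD=0.1144

d₁ = [ln(V₀/D) + (r + σ²/2)T] / (σ√T)
   = [ln(306.3959/159.3118) + (0.0480 + 0.5·0.3055²)·3.2053] / (0.3055·√3.2053)
   = [0.654015 + 0.303430] / 0.546947 = 1.750525
d₂ = d₁ − σ√T = 1.750525 − 0.546947 = 1.203577
risk-neutral PD = N(−d₂) = N(-1.203577) = 0.114377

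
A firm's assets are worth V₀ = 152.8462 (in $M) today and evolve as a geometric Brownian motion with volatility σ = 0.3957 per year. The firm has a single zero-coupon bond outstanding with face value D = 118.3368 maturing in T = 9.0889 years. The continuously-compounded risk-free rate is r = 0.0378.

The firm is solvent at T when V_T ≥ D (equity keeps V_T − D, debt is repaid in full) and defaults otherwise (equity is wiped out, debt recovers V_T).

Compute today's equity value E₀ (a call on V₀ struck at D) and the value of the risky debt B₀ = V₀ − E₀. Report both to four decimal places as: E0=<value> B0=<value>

E0=93.2533 B0=59.5929

d₁ = [ln(V₀/D) + (r + σ²/2)T] / (σ√T)
   = [ln(152.8462/118.3368) + (0.0378 + 0.5·0.3957²)·9.0889] / (0.3957·√9.0889)
   = [0.255897 + 1.055124] / 1.192949 = 1.098975
d₂ = d₁ − σ√T = 1.098975 − 1.192949 = -0.093973
N(d₁) = 0.864111,  N(d₂) = 0.462565,  e^(−rT) = 0.709241
E₀ = V₀·N(d₁) − D·e^(−rT)·N(d₂)
   = 152.8462·0.864111 − 118.3368·0.709241·0.462565 = 93.253260
B₀ = V₀ − E₀ = 152.8462 − 93.253260 = 59.592940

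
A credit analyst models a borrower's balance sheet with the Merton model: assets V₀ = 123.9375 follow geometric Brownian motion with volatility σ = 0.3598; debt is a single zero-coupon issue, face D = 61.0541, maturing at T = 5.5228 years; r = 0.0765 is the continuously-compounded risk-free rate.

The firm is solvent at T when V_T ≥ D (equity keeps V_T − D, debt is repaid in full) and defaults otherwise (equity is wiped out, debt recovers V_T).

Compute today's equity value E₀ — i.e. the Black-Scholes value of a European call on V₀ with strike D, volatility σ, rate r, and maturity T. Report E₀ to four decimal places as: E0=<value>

d₁ = [ln(V₀/D) + (r + σ²/2)T] / (σ√T)
   = [ln(123.9375/61.0541) + (0.0765 + 0.5·0.3598²)·5.5228] / (0.3598·√5.5228)
   = [0.708017 + 0.779974] / 0.845553 = 1.759785
d₂ = d₁ − σ√T = 1.759785 − 0.845553 = 0.914232
N(d₁) = 0.960778,  N(d₂) = 0.819702,  e^(−rT) = 0.655410
E₀ = V₀·N(d₁) − D·e^(−rT)·N(d₂)
   = 123.9375·0.960778 − 61.0541·0.655410·0.819702 = 86.275624

E0=86.2756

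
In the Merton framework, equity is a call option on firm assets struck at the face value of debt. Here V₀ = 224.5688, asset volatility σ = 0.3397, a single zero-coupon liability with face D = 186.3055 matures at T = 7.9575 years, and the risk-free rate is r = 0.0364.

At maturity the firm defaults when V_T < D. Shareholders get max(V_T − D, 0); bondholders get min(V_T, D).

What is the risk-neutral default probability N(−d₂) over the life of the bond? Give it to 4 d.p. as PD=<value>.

d₁ = [ln(V₀/D) + (r + σ²/2)T] / (σ√T)
   = [ln(224.5688/186.3055) + (0.0364 + 0.5·0.3397²)·7.9575] / (0.3397·√7.9575)
   = [0.186794 + 0.748785] / 0.958261 = 0.976330
d₂ = d₁ − σ√T = 0.976330 − 0.958261 = 0.018069
risk-neutral PD = N(−d₂) = N(-0.018069) = 0.492792

PD=0.4928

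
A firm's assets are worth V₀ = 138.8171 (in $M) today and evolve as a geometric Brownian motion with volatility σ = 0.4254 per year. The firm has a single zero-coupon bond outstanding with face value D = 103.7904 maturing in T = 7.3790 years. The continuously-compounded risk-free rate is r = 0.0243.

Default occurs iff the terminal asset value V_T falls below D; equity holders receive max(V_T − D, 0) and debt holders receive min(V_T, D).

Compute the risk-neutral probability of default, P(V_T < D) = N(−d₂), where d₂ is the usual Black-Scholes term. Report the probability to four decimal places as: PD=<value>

PD=0.5679

d₁ = [ln(V₀/D) + (r + σ²/2)T] / (σ√T)
   = [ln(138.8171/103.7904) + (0.0243 + 0.5·0.4254²)·7.3790] / (0.4254·√7.3790)
   = [0.290784 + 0.846981] / 1.155570 = 0.984592
d₂ = d₁ − σ√T = 0.984592 − 1.155570 = -0.170978
risk-neutral PD = N(−d₂) = N(0.170978) = 0.567880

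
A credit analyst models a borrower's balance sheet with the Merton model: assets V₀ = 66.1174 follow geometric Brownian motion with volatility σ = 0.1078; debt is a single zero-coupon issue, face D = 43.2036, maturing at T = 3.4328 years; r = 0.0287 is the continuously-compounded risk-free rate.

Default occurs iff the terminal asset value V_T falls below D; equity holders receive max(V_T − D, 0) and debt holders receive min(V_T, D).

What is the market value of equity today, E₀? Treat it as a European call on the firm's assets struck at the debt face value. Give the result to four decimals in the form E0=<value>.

d₁ = [ln(V₀/D) + (r + σ²/2)T] / (σ√T)
   = [ln(66.1174/43.2036) + (0.0287 + 0.5·0.1078²)·3.4328] / (0.1078·√3.4328)
   = [0.425508 + 0.118467] / 0.199730 = 2.723556
d₂ = d₁ − σ√T = 2.723556 − 0.199730 = 2.523826
N(d₁) = 0.996771,  N(d₂) = 0.994196,  e^(−rT) = 0.906176
E₀ = V₀·N(d₁) − D·e^(−rT)·N(d₂)
   = 66.1174·0.996771 − 43.2036·0.906176·0.994196 = 26.981054

E0=26.9811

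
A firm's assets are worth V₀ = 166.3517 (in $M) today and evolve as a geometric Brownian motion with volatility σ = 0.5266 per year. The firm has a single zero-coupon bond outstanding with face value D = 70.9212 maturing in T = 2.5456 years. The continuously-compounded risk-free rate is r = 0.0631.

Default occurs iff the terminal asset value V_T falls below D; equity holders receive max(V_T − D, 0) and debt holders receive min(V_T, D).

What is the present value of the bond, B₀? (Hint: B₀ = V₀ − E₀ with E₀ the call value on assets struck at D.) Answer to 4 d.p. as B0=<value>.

B0=55.9982

d₁ = [ln(V₀/D) + (r + σ²/2)T] / (σ√T)
   = [ln(166.3517/70.9212) + (0.0631 + 0.5·0.5266²)·2.5456] / (0.5266·√2.5456)
   = [0.852535 + 0.513584] / 0.840187 = 1.625971
d₂ = d₁ − σ√T = 1.625971 − 0.840187 = 0.785784
N(d₁) = 0.948022,  N(d₂) = 0.784003,  e^(−rT) = 0.851609
E₀ = V₀·N(d₁) − D·e^(−rT)·N(d₂)
   = 166.3517·0.948022 − 70.9212·0.851609·0.784003 = 110.353534
B₀ = V₀ − E₀ = 166.3517 − 110.353534 = 55.998166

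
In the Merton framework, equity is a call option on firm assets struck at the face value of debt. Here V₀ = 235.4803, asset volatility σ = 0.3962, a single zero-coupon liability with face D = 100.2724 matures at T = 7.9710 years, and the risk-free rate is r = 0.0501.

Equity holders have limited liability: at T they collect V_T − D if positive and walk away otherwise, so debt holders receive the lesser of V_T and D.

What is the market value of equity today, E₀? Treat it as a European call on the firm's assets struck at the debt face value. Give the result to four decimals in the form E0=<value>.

E0=176.5976

d₁ = [ln(V₀/D) + (r + σ²/2)T] / (σ√T)
   = [ln(235.4803/100.2724) + (0.0501 + 0.5·0.3962²)·7.9710] / (0.3962·√7.9710)
   = [0.853737 + 1.024969] / 1.118590 = 1.679530
d₂ = d₁ − σ√T = 1.679530 − 1.118590 = 0.560940
N(d₁) = 0.953476,  N(d₂) = 0.712581,  e^(−rT) = 0.670758
E₀ = V₀·N(d₁) − D·e^(−rT)·N(d₂)
   = 235.4803·0.953476 − 100.2724·0.670758·0.712581 = 176.597604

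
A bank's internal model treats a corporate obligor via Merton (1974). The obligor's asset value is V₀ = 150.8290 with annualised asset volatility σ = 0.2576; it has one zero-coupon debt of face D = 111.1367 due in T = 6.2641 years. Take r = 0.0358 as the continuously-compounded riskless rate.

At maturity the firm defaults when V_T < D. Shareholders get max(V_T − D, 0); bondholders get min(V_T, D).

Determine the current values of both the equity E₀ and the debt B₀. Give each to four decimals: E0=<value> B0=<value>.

d₁ = [ln(V₀/D) + (r + σ²/2)T] / (σ√T)
   = [ln(150.8290/111.1367) + (0.0358 + 0.5·0.2576²)·6.2641] / (0.2576·√6.2641)
   = [0.305386 + 0.432091] / 0.644726 = 1.143860
d₂ = d₁ − σ√T = 1.143860 − 0.644726 = 0.499134
N(d₁) = 0.873659,  N(d₂) = 0.691158,  e^(−rT) = 0.799112
E₀ = V₀·N(d₁) − D·e^(−rT)·N(d₂)
   = 150.8290·0.873659 − 111.1367·0.799112·0.691158 = 70.391012
B₀ = V₀ − E₀ = 150.8290 − 70.391012 = 80.437988

E0=70.3910 B0=80.4380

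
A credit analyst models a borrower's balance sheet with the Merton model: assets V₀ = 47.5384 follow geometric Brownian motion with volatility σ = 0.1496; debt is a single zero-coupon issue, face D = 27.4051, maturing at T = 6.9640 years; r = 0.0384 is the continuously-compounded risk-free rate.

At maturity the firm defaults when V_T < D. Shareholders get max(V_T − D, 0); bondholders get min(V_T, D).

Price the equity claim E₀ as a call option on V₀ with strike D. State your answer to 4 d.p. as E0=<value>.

E0=26.6494

d₁ = [ln(V₀/D) + (r + σ²/2)T] / (σ√T)
   = [ln(47.5384/27.4051) + (0.0384 + 0.5·0.1496²)·6.9640] / (0.1496·√6.9640)
   = [0.550809 + 0.345345] / 0.394785 = 2.269978
d₂ = d₁ − σ√T = 2.269978 − 0.394785 = 1.875193
N(d₁) = 0.988396,  N(d₂) = 0.969617,  e^(−rT) = 0.765353
E₀ = V₀·N(d₁) − D·e^(−rT)·N(d₂)
   = 47.5384·0.988396 − 27.4051·0.765353·0.969617 = 26.649429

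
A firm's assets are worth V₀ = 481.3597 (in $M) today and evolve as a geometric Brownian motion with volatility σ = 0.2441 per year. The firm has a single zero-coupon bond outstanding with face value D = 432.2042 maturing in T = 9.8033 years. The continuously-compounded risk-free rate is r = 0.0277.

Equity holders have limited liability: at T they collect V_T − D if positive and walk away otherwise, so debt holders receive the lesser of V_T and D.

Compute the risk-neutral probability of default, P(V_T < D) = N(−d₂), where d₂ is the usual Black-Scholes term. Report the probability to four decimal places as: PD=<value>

PD=0.4546

d₁ = [ln(V₀/D) + (r + σ²/2)T] / (σ√T)
   = [ln(481.3597/432.2042) + (0.0277 + 0.5·0.2441²)·9.8033] / (0.2441·√9.8033)
   = [0.107717 + 0.563615] / 0.764283 = 0.878382
d₂ = d₁ − σ√T = 0.878382 − 0.764283 = 0.114099
risk-neutral PD = N(−d₂) = N(-0.114099) = 0.454580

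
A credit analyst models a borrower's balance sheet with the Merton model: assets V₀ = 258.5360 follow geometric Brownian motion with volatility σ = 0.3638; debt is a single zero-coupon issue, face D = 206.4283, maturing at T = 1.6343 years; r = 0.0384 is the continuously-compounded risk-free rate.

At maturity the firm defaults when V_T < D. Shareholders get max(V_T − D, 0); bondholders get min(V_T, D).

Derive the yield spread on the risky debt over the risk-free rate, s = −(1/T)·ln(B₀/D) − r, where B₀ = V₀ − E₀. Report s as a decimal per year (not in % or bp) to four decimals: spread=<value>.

d₁ = [ln(V₀/D) + (r + σ²/2)T] / (σ√T)
   = [ln(258.5360/206.4283) + (0.0384 + 0.5·0.3638²)·1.6343] / (0.3638·√1.6343)
   = [0.225082 + 0.170907] / 0.465081 = 0.851441
d₂ = d₁ − σ√T = 0.851441 − 0.465081 = 0.386360
N(d₁) = 0.802738,  N(d₂) = 0.650385,  e^(−rT) = 0.939172
E₀ = V₀·N(d₁) − D·e^(−rT)·N(d₂)
   = 258.5360·0.802738 − 206.4283·0.939172·0.650385 = 81.445450
B₀ = V₀ − E₀ = 258.5360 − 81.445450 = 177.090550
spread = −(1/T)·ln(B₀/D) − r = −(1/1.6343)·ln(177.090550/206.4283) − 0.0384 = 0.05539671

spread=0.0554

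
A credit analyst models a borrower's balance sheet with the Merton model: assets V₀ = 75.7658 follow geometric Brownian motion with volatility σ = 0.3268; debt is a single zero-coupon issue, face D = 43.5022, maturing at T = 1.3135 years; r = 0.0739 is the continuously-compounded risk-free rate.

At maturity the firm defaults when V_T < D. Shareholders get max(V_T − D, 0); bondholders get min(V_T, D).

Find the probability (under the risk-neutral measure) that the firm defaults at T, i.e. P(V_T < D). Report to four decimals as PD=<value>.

PD=0.0602

d₁ = [ln(V₀/D) + (r + σ²/2)T] / (σ√T)
   = [ln(75.7658/43.5022) + (0.0739 + 0.5·0.3268²)·1.3135] / (0.3268·√1.3135)
   = [0.554835 + 0.167207] / 0.374539 = 1.927817
d₂ = d₁ − σ√T = 1.927817 − 0.374539 = 1.553278
risk-neutral PD = N(−d₂) = N(-1.553278) = 0.060178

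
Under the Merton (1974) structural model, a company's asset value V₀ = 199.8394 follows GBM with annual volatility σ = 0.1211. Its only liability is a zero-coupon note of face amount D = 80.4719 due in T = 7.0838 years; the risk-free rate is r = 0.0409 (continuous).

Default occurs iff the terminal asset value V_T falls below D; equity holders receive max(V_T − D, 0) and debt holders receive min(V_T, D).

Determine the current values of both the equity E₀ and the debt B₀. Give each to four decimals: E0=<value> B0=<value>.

d₁ = [ln(V₀/D) + (r + σ²/2)T] / (σ√T)
   = [ln(199.8394/80.4719) + (0.0409 + 0.5·0.1211²)·7.0838] / (0.1211·√7.0838)
   = [0.909606 + 0.341670] / 0.322313 = 3.882182
d₂ = d₁ − σ√T = 3.882182 − 0.322313 = 3.559869
N(d₁) = 0.999948,  N(d₂) = 0.999814,  e^(−rT) = 0.748468
E₀ = V₀·N(d₁) − D·e^(−rT)·N(d₂)
   = 199.8394·0.999948 − 80.4719·0.748468·0.999814 = 139.609624
B₀ = V₀ − E₀ = 199.8394 − 139.609624 = 60.229776

E0=139.6096 B0=60.2298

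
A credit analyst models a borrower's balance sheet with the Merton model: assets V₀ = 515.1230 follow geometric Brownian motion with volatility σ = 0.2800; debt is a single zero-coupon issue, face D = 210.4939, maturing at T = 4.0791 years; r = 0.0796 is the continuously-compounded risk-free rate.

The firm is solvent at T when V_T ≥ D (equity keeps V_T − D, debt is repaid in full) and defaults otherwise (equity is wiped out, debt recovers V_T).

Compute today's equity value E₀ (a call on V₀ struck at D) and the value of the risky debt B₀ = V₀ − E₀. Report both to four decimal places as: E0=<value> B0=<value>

E0=363.8360 B0=151.2870

d₁ = [ln(V₀/D) + (r + σ²/2)T] / (σ√T)
   = [ln(515.1230/210.4939) + (0.0796 + 0.5·0.2800²)·4.0791] / (0.2800·√4.0791)
   = [0.894949 + 0.484597] / 0.565510 = 2.439473
d₂ = d₁ − σ√T = 2.439473 − 0.565510 = 1.873963
N(d₁) = 0.992646,  N(d₂) = 0.969532,  e^(−rT) = 0.722747
E₀ = V₀·N(d₁) − D·e^(−rT)·N(d₂)
   = 515.1230·0.992646 − 210.4939·0.722747·0.969532 = 363.835992
B₀ = V₀ − E₀ = 515.1230 − 363.835992 = 151.287008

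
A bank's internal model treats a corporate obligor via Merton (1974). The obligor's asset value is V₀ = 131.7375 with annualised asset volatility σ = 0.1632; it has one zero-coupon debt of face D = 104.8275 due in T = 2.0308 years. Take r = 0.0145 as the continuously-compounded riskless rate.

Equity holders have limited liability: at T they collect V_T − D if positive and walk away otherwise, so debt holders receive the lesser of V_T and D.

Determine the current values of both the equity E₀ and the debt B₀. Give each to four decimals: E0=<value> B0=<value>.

d₁ = [ln(V₀/D) + (r + σ²/2)T] / (σ√T)
   = [ln(131.7375/104.8275) + (0.0145 + 0.5·0.1632²)·2.0308] / (0.1632·√2.0308)
   = [0.228495 + 0.056491] / 0.232570 = 1.225378
d₂ = d₁ − σ√T = 1.225378 − 0.232570 = 0.992808
N(d₁) = 0.889784,  N(d₂) = 0.839598,  e^(−rT) = 0.970983
E₀ = V₀·N(d₁) − D·e^(−rT)·N(d₂)
   = 131.7375·0.889784 − 104.8275·0.970983·0.839598 = 31.758778
B₀ = V₀ − E₀ = 131.7375 − 31.758778 = 99.978722

E0=31.7588 B0=99.9787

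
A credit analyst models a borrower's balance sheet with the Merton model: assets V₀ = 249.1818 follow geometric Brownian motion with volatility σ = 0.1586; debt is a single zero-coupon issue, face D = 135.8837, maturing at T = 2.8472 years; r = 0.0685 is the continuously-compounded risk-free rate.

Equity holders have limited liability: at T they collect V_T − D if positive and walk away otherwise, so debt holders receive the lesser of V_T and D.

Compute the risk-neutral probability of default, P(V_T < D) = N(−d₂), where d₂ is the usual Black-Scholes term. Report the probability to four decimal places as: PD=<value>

PD=0.0021

d₁ = [ln(V₀/D) + (r + σ²/2)T] / (σ√T)
   = [ln(249.1818/135.8837) + (0.0685 + 0.5·0.1586²)·2.8472] / (0.1586·√2.8472)
   = [0.606383 + 0.230842] / 0.267616 = 3.128459
d₂ = d₁ − σ√T = 3.128459 − 0.267616 = 2.860843
risk-neutral PD = N(−d₂) = N(-2.860843) = 0.002113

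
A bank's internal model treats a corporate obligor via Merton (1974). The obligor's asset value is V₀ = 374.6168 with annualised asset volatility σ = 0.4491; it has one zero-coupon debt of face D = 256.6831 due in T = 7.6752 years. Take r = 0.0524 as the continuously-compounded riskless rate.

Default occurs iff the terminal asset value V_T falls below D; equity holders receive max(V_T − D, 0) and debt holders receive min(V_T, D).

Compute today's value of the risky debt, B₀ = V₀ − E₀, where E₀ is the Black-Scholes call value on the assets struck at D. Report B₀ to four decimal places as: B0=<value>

B0=125.8184

d₁ = [ln(V₀/D) + (r + σ²/2)T] / (σ√T)
   = [ln(374.6168/256.6831) + (0.0524 + 0.5·0.4491²)·7.6752] / (0.4491·√7.6752)
   = [0.378061 + 1.176189] / 1.244193 = 1.249203
d₂ = d₁ − σ√T = 1.249203 − 1.244193 = 0.005010
N(d₁) = 0.894205,  N(d₂) = 0.501999,  e^(−rT) = 0.668860
E₀ = V₀·N(d₁) − D·e^(−rT)·N(d₂)
   = 374.6168·0.894205 − 256.6831·0.668860·0.501999 = 248.798412
B₀ = V₀ − E₀ = 374.6168 − 248.798412 = 125.818388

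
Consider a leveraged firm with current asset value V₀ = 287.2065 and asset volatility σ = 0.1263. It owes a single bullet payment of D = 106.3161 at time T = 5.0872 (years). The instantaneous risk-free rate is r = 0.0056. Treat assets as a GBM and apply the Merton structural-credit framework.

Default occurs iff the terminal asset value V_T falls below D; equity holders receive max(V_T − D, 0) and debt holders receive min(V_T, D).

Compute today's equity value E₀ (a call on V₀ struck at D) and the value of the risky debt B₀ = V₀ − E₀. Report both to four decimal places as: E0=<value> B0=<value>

d₁ = [ln(V₀/D) + (r + σ²/2)T] / (σ√T)
   = [ln(287.2065/106.3161) + (0.0056 + 0.5·0.1263²)·5.0872] / (0.1263·√5.0872)
   = [0.993785 + 0.069063] / 0.284867 = 3.731026
d₂ = d₁ − σ√T = 3.731026 − 0.284867 = 3.446159
N(d₁) = 0.999905,  N(d₂) = 0.999716,  e^(−rT) = 0.971914
E₀ = V₀·N(d₁) − D·e^(−rT)·N(d₂)
   = 287.2065·0.999905 − 106.3161·0.971914·0.999716 = 183.878424
B₀ = V₀ − E₀ = 287.2065 − 183.878424 = 103.328076

E0=183.8784 B0=103.3281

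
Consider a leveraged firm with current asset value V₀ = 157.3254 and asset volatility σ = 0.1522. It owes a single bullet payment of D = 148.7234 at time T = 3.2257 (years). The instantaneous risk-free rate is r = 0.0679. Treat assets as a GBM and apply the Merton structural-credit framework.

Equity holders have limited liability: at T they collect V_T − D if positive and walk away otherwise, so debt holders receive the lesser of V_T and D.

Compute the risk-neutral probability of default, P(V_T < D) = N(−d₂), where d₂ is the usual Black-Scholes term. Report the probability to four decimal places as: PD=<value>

d₁ = [ln(V₀/D) + (r + σ²/2)T] / (σ√T)
   = [ln(157.3254/148.7234) + (0.0679 + 0.5·0.1522²)·3.2257] / (0.1522·√3.2257)
   = [0.056228 + 0.256386] / 0.273355 = 1.143622
d₂ = d₁ − σ√T = 1.143622 − 0.273355 = 0.870267
risk-neutral PD = N(−d₂) = N(-0.870267) = 0.192077

PD=0.1921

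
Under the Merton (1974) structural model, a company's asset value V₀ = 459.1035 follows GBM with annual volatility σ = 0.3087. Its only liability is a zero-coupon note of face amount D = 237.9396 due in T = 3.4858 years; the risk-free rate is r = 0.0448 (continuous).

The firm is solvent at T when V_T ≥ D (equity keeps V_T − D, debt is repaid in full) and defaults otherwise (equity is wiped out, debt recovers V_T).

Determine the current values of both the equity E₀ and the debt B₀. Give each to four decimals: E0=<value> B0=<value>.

d₁ = [ln(V₀/D) + (r + σ²/2)T] / (σ√T)
   = [ln(459.1035/237.9396) + (0.0448 + 0.5·0.3087²)·3.4858] / (0.3087·√3.4858)
   = [0.657259 + 0.322255] / 0.576352 = 1.699505
d₂ = d₁ − σ√T = 1.699505 − 0.576352 = 1.123153
N(d₁) = 0.955388,  N(d₂) = 0.869314,  e^(−rT) = 0.855419
E₀ = V₀·N(d₁) − D·e^(−rT)·N(d₂)
   = 459.1035·0.955388 − 237.9396·0.855419·0.869314 = 261.683528
B₀ = V₀ − E₀ = 459.1035 − 261.683528 = 197.419972

E0=261.6835 B0=197.4200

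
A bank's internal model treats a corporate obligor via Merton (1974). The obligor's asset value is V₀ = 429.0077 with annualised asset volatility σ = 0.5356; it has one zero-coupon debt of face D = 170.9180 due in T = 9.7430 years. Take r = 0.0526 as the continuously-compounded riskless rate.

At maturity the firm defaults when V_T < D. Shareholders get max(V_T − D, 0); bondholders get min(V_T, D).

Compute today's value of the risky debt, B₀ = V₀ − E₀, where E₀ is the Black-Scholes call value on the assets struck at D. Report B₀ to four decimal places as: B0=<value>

d₁ = [ln(V₀/D) + (r + σ²/2)T] / (σ√T)
   = [ln(429.0077/170.9180) + (0.0526 + 0.5·0.5356²)·9.7430] / (0.5356·√9.7430)
   = [0.920291 + 1.909956] / 1.671810 = 1.692924
d₂ = d₁ − σ√T = 1.692924 − 1.671810 = 0.021114
N(d₁) = 0.954765,  N(d₂) = 0.508423,  e^(−rT) = 0.599007
E₀ = V₀·N(d₁) − D·e^(−rT)·N(d₂)
   = 429.0077·0.954765 − 170.9180·0.599007·0.508423 = 357.548682
B₀ = V₀ − E₀ = 429.0077 − 357.548682 = 71.459018

B0=71.4590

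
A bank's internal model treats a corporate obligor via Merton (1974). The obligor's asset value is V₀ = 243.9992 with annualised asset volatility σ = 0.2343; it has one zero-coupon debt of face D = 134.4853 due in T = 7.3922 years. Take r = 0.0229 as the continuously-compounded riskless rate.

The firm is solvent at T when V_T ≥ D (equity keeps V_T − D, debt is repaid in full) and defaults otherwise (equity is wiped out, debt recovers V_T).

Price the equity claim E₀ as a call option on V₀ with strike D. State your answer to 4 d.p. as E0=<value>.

d₁ = [ln(V₀/D) + (r + σ²/2)T] / (σ√T)
   = [ln(243.9992/134.4853) + (0.0229 + 0.5·0.2343²)·7.3922] / (0.2343·√7.3922)
   = [0.595710 + 0.372184] / 0.637029 = 1.519388
d₂ = d₁ − σ√T = 1.519388 − 0.637029 = 0.882359
N(d₁) = 0.935668,  N(d₂) = 0.811209,  e^(−rT) = 0.844271
E₀ = V₀·N(d₁) − D·e^(−rT)·N(d₂)
   = 243.9992·0.935668 − 134.4853·0.844271·0.811209 = 136.195818

E0=136.1958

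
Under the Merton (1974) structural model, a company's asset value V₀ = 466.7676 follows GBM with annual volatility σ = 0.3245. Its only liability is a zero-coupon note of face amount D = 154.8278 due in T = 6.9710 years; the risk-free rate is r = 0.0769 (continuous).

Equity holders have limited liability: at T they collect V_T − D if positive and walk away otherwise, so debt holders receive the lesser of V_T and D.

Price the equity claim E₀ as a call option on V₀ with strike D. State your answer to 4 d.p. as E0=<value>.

E0=377.9368

d₁ = [ln(V₀/D) + (r + σ²/2)T] / (σ√T)
   = [ln(466.7676/154.8278) + (0.0769 + 0.5·0.3245²)·6.9710] / (0.3245·√6.9710)
   = [1.103518 + 0.903094] / 0.856766 = 2.342077
d₂ = d₁ − σ√T = 2.342077 − 0.856766 = 1.485311
N(d₁) = 0.990412,  N(d₂) = 0.931269,  e^(−rT) = 0.585043
E₀ = V₀·N(d₁) − D·e^(−rT)·N(d₂)
   = 466.7676·0.990412 − 154.8278·0.585043·0.931269 = 377.936825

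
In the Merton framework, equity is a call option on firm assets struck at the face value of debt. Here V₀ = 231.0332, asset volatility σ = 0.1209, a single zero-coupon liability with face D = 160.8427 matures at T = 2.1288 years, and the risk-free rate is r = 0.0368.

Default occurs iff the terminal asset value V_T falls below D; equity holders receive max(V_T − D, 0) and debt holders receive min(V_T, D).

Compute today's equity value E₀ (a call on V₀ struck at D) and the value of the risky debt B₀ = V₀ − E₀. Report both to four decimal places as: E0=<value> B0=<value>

E0=82.3759 B0=148.6573

d₁ = [ln(V₀/D) + (r + σ²/2)T] / (σ√T)
   = [ln(231.0332/160.8427) + (0.0368 + 0.5·0.1209²)·2.1288] / (0.1209·√2.1288)
   = [0.362135 + 0.093898] / 0.176398 = 2.585247
d₂ = d₁ − σ√T = 2.585247 − 0.176398 = 2.408849
N(d₁) = 0.995135,  N(d₂) = 0.991999,  e^(−rT) = 0.924650
E₀ = V₀·N(d₁) − D·e^(−rT)·N(d₂)
   = 231.0332·0.995135 − 160.8427·0.924650·0.991999 = 82.375894
B₀ = V₀ − E₀ = 231.0332 − 82.375894 = 148.657306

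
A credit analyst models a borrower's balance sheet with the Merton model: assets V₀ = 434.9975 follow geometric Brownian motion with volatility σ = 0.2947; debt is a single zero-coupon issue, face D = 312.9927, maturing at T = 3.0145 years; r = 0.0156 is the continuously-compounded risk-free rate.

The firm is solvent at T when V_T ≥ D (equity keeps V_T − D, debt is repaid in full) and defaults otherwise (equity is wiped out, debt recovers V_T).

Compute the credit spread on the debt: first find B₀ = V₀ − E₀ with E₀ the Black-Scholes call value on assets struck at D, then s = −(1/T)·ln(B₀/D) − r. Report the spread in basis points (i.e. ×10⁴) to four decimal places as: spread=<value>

d₁ = [ln(V₀/D) + (r + σ²/2)T] / (σ√T)
   = [ln(434.9975/312.9927) + (0.0156 + 0.5·0.2947²)·3.0145] / (0.2947·√3.0145)
   = [0.329160 + 0.177928] / 0.511667 = 0.991051
d₂ = d₁ − σ√T = 0.991051 − 0.511667 = 0.479383
N(d₁) = 0.839170,  N(d₂) = 0.684167,  e^(−rT) = 0.954062
E₀ = V₀·N(d₁) − D·e^(−rT)·N(d₂)
   = 434.9975·0.839170 − 312.9927·0.954062·0.684167 = 160.734440
B₀ = V₀ − E₀ = 434.9975 − 160.734440 = 274.263060
spread = −(1/T)·ln(B₀/D) − r = −(1/3.0145)·ln(274.263060/312.9927) − 0.0156 = 0.02821893
in basis points: 0.02821893 × 10⁴ = 282.1893 bp

spread=282.1893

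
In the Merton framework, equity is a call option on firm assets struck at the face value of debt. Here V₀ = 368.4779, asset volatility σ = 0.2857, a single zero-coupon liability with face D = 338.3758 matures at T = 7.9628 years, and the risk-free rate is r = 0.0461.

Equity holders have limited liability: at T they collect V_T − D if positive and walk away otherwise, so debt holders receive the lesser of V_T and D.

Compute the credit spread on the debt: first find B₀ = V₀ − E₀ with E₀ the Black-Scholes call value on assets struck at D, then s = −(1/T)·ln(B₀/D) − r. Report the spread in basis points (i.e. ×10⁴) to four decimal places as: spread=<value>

spread=240.0242

d₁ = [ln(V₀/D) + (r + σ²/2)T] / (σ√T)
   = [ln(368.4779/338.3758) + (0.0461 + 0.5·0.2857²)·7.9628] / (0.2857·√7.9628)
   = [0.085224 + 0.692065] / 0.806201 = 0.964138
d₂ = d₁ − σ√T = 0.964138 − 0.806201 = 0.157937
N(d₁) = 0.832512,  N(d₂) = 0.562747,  e^(−rT) = 0.692751
E₀ = V₀·N(d₁) − D·e^(−rT)·N(d₂)
   = 368.4779·0.832512 − 338.3758·0.692751·0.562747 = 174.848590
B₀ = V₀ − E₀ = 368.4779 − 174.848590 = 193.629310
spread = −(1/T)·ln(B₀/D) − r = −(1/7.9628)·ln(193.629310/338.3758) − 0.0461 = 0.02400242
in basis points: 0.02400242 × 10⁴ = 240.0242 bp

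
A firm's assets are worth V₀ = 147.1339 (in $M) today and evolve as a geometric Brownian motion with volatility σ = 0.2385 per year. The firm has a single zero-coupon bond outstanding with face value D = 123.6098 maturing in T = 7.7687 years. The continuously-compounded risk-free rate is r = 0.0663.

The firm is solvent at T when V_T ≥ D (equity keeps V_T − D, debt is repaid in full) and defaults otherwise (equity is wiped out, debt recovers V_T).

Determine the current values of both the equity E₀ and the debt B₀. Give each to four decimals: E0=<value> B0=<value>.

E0=78.4737 B0=68.6602

d₁ = [ln(V₀/D) + (r + σ²/2)T] / (σ√T)
   = [ln(147.1339/123.6098) + (0.0663 + 0.5·0.2385²)·7.7687] / (0.2385·√7.7687)
   = [0.174213 + 0.736015] / 0.664756 = 1.369266
d₂ = d₁ − σ√T = 1.369266 − 0.664756 = 0.704510
N(d₁) = 0.914542,  N(d₂) = 0.759442,  e^(−rT) = 0.597462
E₀ = V₀·N(d₁) − D·e^(−rT)·N(d₂)
   = 147.1339·0.914542 − 123.6098·0.597462·0.759442 = 78.473684
B₀ = V₀ − E₀ = 147.1339 − 78.473684 = 68.660216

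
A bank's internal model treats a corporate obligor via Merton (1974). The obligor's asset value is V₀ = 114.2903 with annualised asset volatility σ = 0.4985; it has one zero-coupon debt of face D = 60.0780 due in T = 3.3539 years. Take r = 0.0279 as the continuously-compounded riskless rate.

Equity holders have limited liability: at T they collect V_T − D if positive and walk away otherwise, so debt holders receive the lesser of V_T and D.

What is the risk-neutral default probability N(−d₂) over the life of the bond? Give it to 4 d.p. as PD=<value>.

PD=0.3630

d₁ = [ln(V₀/D) + (r + σ²/2)T] / (σ√T)
   = [ln(114.2903/60.0780) + (0.0279 + 0.5·0.4985²)·3.3539] / (0.4985·√3.3539)
   = [0.643098 + 0.510300] / 0.912936 = 1.263394
d₂ = d₁ − σ√T = 1.263394 − 0.912936 = 0.350458
risk-neutral PD = N(−d₂) = N(-0.350458) = 0.362997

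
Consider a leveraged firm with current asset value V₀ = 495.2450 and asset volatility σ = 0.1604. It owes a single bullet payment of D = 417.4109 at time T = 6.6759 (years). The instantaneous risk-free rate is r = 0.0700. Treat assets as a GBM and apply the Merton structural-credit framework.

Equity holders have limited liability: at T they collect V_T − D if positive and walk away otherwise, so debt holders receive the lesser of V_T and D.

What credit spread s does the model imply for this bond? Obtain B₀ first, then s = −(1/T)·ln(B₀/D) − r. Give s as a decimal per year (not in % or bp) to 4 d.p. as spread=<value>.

d₁ = [ln(V₀/D) + (r + σ²/2)T] / (σ√T)
   = [ln(495.2450/417.4109) + (0.0700 + 0.5·0.1604²)·6.6759] / (0.1604·√6.6759)
   = [0.170981 + 0.553192] / 0.414438 = 1.747365
d₂ = d₁ − σ√T = 1.747365 − 0.414438 = 1.332927
N(d₁) = 0.959713,  N(d₂) = 0.908722,  e^(−rT) = 0.626684
E₀ = V₀·N(d₁) − D·e^(−rT)·N(d₂)
   = 495.2450·0.959713 − 417.4109·0.626684·0.908722 = 237.585244
B₀ = V₀ − E₀ = 495.2450 − 237.585244 = 257.659756
spread = −(1/T)·ln(B₀/D) − r = −(1/6.6759)·ln(257.659756/417.4109) − 0.0700 = 0.00226459

spread=0.0023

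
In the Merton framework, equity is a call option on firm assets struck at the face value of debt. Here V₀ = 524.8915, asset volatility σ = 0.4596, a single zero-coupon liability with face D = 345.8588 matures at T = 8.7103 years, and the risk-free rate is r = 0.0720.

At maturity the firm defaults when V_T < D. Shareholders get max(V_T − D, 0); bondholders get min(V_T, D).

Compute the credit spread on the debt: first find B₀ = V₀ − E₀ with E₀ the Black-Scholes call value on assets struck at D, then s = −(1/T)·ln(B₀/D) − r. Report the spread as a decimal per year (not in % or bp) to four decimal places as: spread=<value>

spread=0.0336

d₁ = [ln(V₀/D) + (r + σ²/2)T] / (σ√T)
   = [ln(524.8915/345.8588) + (0.0720 + 0.5·0.4596²)·8.7103] / (0.4596·√8.7103)
   = [0.417161 + 1.547089] / 1.356427 = 1.448106
d₂ = d₁ − σ√T = 1.448106 − 1.356427 = 0.091678
N(d₁) = 0.926206,  N(d₂) = 0.536523,  e^(−rT) = 0.534116
E₀ = V₀·N(d₁) − D·e^(−rT)·N(d₂)
   = 524.8915·0.926206 − 345.8588·0.534116·0.536523 = 387.046493
B₀ = V₀ − E₀ = 524.8915 − 387.046493 = 137.845007
spread = −(1/T)·ln(B₀/D) − r = −(1/8.7103)·ln(137.845007/345.8588) − 0.0720 = 0.03361068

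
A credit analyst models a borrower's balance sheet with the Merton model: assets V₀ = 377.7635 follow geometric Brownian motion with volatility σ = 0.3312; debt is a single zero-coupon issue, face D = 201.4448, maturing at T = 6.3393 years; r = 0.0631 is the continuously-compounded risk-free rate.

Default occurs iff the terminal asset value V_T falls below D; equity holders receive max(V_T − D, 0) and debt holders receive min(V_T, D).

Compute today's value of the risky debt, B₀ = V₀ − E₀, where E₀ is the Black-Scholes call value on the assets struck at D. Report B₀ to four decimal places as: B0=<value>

d₁ = [ln(V₀/D) + (r + σ²/2)T] / (σ√T)
   = [ln(377.7635/201.4448) + (0.0631 + 0.5·0.3312²)·6.3393] / (0.3312·√6.3393)
   = [0.628753 + 0.747700] / 0.833894 = 1.650632
d₂ = d₁ − σ√T = 1.650632 − 0.833894 = 0.816738
N(d₁) = 0.950593,  N(d₂) = 0.792961,  e^(−rT) = 0.670313
E₀ = V₀·N(d₁) − D·e^(−rT)·N(d₂)
   = 377.7635·0.950593 − 201.4448·0.670313·0.792961 = 252.024965
B₀ = V₀ − E₀ = 377.7635 − 252.024965 = 125.738535

B0=125.7385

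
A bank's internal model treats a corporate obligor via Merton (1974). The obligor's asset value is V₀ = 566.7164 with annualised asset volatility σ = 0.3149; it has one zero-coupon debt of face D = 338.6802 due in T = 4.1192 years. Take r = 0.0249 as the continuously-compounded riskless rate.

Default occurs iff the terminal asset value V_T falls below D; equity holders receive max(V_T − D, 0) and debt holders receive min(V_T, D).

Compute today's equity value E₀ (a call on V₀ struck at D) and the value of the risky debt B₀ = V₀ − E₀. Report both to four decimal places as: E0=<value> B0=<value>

d₁ = [ln(V₀/D) + (r + σ²/2)T] / (σ√T)
   = [ln(566.7164/338.6802) + (0.0249 + 0.5·0.3149²)·4.1192] / (0.3149·√4.1192)
   = [0.514803 + 0.306802] / 0.639115 = 1.285535
d₂ = d₁ − σ√T = 1.285535 − 0.639115 = 0.646420
N(d₁) = 0.900697,  N(d₂) = 0.740996,  e^(−rT) = 0.902517
E₀ = V₀·N(d₁) − D·e^(−rT)·N(d₂)
   = 566.7164·0.900697 − 338.6802·0.902517·0.740996 = 283.943653
B₀ = V₀ − E₀ = 566.7164 − 283.943653 = 282.772747

E0=283.9437 B0=282.7727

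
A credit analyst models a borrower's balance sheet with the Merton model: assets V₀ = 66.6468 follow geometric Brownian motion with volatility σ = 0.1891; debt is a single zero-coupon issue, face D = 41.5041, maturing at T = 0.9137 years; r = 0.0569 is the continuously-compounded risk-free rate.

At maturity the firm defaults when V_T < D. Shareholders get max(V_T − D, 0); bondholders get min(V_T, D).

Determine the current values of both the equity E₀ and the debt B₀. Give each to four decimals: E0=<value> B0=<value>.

E0=27.2502 B0=39.3966

d₁ = [ln(V₀/D) + (r + σ²/2)T] / (σ√T)
   = [ln(66.6468/41.5041) + (0.0569 + 0.5·0.1891²)·0.9137] / (0.1891·√0.9137)
   = [0.473615 + 0.068326] / 0.180756 = 2.998185
d₂ = d₁ − σ√T = 2.998185 − 0.180756 = 2.817429
N(d₁) = 0.998642,  N(d₂) = 0.997580,  e^(−rT) = 0.949339
E₀ = V₀·N(d₁) − D·e^(−rT)·N(d₂)
   = 66.6468·0.998642 − 41.5041·0.949339·0.997580 = 27.250214
B₀ = V₀ − E₀ = 66.6468 − 27.250214 = 39.396586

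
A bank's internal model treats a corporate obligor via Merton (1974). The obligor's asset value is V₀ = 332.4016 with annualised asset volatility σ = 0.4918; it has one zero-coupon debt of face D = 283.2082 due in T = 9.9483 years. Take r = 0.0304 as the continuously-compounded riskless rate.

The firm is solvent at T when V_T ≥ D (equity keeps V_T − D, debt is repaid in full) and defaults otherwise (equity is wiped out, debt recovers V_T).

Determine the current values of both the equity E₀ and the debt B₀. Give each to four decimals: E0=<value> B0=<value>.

d₁ = [ln(V₀/D) + (r + σ²/2)T] / (σ√T)
   = [ln(332.4016/283.2082) + (0.0304 + 0.5·0.4918²)·9.9483] / (0.4918·√9.9483)
   = [0.160162 + 1.505512] / 1.551183 = 1.073809
d₂ = d₁ − σ√T = 1.073809 − 1.551183 = -0.477374
N(d₁) = 0.858546,  N(d₂) = 0.316548,  e^(−rT) = 0.739021
E₀ = V₀·N(d₁) − D·e^(−rT)·N(d₂)
   = 332.4016·0.858546 − 283.2082·0.739021·0.316548 = 219.129486
B₀ = V₀ − E₀ = 332.4016 − 219.129486 = 113.272114

E0=219.1295 B0=113.2721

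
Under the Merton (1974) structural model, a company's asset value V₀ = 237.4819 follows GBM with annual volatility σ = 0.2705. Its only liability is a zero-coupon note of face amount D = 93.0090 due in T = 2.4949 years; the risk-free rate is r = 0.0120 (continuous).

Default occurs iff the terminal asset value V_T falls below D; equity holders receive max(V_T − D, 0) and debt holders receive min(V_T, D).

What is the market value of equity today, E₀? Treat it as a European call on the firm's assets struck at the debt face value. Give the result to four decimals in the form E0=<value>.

E0=147.4659

d₁ = [ln(V₀/D) + (r + σ²/2)T] / (σ√T)
   = [ln(237.4819/93.0090) + (0.0120 + 0.5·0.2705²)·2.4949] / (0.2705·√2.4949)
   = [0.937395 + 0.121215] / 0.427262 = 2.477663
d₂ = d₁ − σ√T = 2.477663 − 0.427262 = 2.050401
N(d₁) = 0.993388,  N(d₂) = 0.979837,  e^(−rT) = 0.970505
E₀ = V₀·N(d₁) − D·e^(−rT)·N(d₂)
   = 237.4819·0.993388 − 93.0090·0.970505·0.979837 = 147.465900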